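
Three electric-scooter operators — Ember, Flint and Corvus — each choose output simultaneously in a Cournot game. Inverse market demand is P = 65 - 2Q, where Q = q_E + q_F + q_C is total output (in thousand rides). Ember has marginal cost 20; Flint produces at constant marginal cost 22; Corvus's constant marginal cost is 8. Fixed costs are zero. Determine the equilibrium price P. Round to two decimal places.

Ember's profit: π_E = (65 - 2Q)q_E - (20q_E). Setting ∂π_E/∂q_E = 0: 45 - 4q_E - 2(q_F + q_C) = 0.
Flint's first-order condition: 43 - 4q_F - 2(q_E + q_C) = 0.
Corvus's first-order condition: 57 - 4q_C - 2(q_E + q_F) = 0.
Adding the 3 conditions: 145 − 4Q − 4Q = 0, i.e. Q = 145/8.
Back-substituting: q_E = (45 − 145/4)/2 = 35/8, q_F = (43 − 145/4)/2 = 27/8, q_C = (57 − 145/4)/2 = 83/8.
Total output Q = 145/8, so price P = 65 - 2·(145/8) = 115/4.

28.75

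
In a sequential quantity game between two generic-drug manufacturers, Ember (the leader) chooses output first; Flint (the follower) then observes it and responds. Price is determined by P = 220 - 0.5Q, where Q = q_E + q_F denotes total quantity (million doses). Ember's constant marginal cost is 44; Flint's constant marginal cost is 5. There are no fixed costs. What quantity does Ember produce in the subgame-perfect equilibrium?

137

Solve by backward induction. Given q_E, the follower Flint maximises π_F = (220 - (1/2)q_E - (1/2)q_F)q_F - 5q_F.
∂π_F/∂q_F = 215 - (1/2)q_E - q_F = 0 gives the reaction function q_F = (215 - (1/2)q_E).
Ember substitutes q_F(q_E) into its own profit: π_E = q_E(220 - (1/2)q_E - (215 - (1/2)q_E)/2) - 44q_E = (225/2 - (1/4)q_E)q_E - 44q_E.
Leader FOC: 137/2 - (1/2)q_E = 0, so q_E = 137.
Then q_F = (215 - (1/2)·137) = 293/2.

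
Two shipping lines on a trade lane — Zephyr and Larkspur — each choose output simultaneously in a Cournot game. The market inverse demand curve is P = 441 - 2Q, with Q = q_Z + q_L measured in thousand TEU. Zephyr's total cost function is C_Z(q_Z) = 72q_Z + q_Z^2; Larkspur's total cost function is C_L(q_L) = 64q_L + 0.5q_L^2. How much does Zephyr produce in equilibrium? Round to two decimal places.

Zephyr's profit: π_Z = (441 - 2Q)q_Z - (72q_Z + q_Z²). Setting ∂π_Z/∂q_Z = 0: 369 - 6q_Z - 2(q_L) = 0.
Larkspur's profit: π_L = (441 - 2Q)q_L - (64q_L + (1/2)q_L²). Setting ∂π_L/∂q_L = 0: 377 - 5q_L - 2(q_Z) = 0.
Best responses: q_Z = (369 - 2q_L)/6, q_L = (377 - 2q_Z)/5.
Solving the pair: q_Z = 1091/26, q_L = 762/13.

41.96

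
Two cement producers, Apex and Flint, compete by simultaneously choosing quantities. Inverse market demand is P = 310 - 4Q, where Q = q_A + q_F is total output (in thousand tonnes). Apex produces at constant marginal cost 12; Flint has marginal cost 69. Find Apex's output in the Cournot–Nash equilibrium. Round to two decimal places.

29.58

Apex's profit: π_A = (310 - 4Q)q_A - (12q_A). Setting ∂π_A/∂q_A = 0: 298 - 8q_A - 4(q_F) = 0.
Flint's profit: π_F = (310 - 4Q)q_F - (69q_F). Setting ∂π_F/∂q_F = 0: 241 - 8q_F - 4(q_A) = 0.
Best responses: q_A = (298 - 4q_F)/8, q_F = (241 - 4q_A)/8.
Solving the pair: q_A = 355/12, q_F = 46/3.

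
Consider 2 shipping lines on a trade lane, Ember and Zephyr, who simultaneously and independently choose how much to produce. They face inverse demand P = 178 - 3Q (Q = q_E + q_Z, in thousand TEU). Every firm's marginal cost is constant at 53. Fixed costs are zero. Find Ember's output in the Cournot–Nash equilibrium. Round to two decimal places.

A representative firm's profit is π_i = q_i(178 - 3Q) - 53q_i.
First-order condition (treating rivals' output as given): 125 - 6q_i - 3q_j = 0.
With identical firms every q_j equals q_i, so q_j = q_i and 125 = 9q_i, giving q_i = 125/9.

13.89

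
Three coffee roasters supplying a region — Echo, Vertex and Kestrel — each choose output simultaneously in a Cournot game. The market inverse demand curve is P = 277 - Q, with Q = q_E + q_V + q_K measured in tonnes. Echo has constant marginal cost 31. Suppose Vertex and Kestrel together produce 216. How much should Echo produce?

With rivals' combined output fixed at 216, Echo's profit is π_E = (277 - 216 - q_E)q_E - (31q_E) = (61 - q_E)q_E - (31q_E).
∂π_E/∂q_E = 30 - 2q_E = 0, so q_E = 15.

15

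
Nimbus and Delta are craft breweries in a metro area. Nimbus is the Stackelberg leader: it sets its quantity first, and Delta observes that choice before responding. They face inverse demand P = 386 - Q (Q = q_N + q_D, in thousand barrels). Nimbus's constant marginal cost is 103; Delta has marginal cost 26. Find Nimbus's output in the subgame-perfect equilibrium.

103

The follower Delta best-responds to any q_N: π_D = (386 - Q)q_D - 26q_D.
Follower FOC: 360 - q_N - 2q_D = 0, so q_D(q_N) = (360 - q_N)/2.
Nimbus substitutes q_D(q_N) into its own profit: π_N = q_N(386 - q_N - (360 - q_N)/2) - 103q_N = (206 - (1/2)q_N)q_N - 103q_N.
Leader FOC: 103 - q_N = 0, so q_N = 103.
Then q_D = (360 - 103)/2 = 257/2.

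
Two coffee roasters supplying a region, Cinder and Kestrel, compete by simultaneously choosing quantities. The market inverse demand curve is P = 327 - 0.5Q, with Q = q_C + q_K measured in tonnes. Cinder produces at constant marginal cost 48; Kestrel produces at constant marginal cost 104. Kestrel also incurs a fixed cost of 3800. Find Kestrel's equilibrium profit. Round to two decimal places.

Cinder's profit: π_C = (327 - 0.5Q)q_C - (48q_C). Setting ∂π_C/∂q_C = 0: 279 - q_C - (1/2)(q_K) = 0.
Kestrel's profit: π_K = (327 - 0.5Q)q_K - (104q_K). Setting ∂π_K/∂q_K = 0: 223 - q_K - (1/2)(q_C) = 0.
So q_C = (279 - (1/2)q_K) and q_K = (223 - (1/2)q_C).
Solving the pair: q_C = 670/3, q_K = 334/3.
Price P = 327 - (1/2)·(1004/3) = 479/3.
Kestrel's profit: (479/3 - 104)·(334/3) - 3800 = 2397.5556.

2397.56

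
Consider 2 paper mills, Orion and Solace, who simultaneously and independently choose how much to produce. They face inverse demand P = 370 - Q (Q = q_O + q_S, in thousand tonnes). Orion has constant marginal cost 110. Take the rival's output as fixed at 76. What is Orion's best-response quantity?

92

With the rival's output fixed at 76, Orion's profit is π_O = (370 - 76 - q_O)q_O - (110q_O) = (294 - q_O)q_O - (110q_O).
∂π_O/∂q_O = 184 - 2q_O = 0, so q_O = 92.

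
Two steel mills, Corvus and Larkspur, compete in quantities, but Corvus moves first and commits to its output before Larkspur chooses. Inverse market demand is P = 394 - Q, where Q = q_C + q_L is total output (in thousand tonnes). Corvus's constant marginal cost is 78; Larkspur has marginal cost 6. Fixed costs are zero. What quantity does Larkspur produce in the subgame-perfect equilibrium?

The follower Larkspur best-responds to any q_C: π_L = (394 - Q)q_L - 6q_L.
∂π_L/∂q_L = 388 - q_C - 2q_L = 0 gives the reaction function q_L = (388 - q_C)/2.
The leader anticipates this reaction. Substituting into P = 394 - Q gives P = 200 - (1/2)q_C, so π_C = (200 - (1/2)q_C)q_C - 78q_C.
Maximising: ∂π_C/∂q_C = 122 - q_C = 0, giving q_C = 122.
Then q_L = (388 - 122)/2 = 133.

133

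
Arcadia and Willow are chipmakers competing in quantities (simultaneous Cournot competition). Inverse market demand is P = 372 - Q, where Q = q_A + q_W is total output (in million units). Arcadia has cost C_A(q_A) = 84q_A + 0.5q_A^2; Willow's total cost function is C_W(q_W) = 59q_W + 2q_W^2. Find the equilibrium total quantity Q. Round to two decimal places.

Arcadia's profit: π_A = (372 - Q)q_A - (84q_A + (1/2)q_A²). Setting ∂π_A/∂q_A = 0: 288 - 3q_A - (q_W) = 0.
Willow's profit: π_W = (372 - Q)q_W - (59q_W + 2q_W²). Setting ∂π_W/∂q_W = 0: 313 - 6q_W - (q_A) = 0.
Best responses: q_A = (288 - q_W)/3, q_W = (313 - q_A)/6.
Substituting one into the other gives q_A = 1415/17 and q_W = 651/17.
Total output Q = 1415/17 + 651/17 = 121.5294.

121.53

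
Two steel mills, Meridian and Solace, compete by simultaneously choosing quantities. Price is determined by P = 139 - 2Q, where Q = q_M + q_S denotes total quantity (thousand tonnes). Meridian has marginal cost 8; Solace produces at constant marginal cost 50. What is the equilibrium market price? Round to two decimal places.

Meridian's profit: π_M = (139 - 2Q)q_M - (8q_M). Setting ∂π_M/∂q_M = 0: 131 - 4q_M - 2(q_S) = 0.
Solace's first-order condition: 89 - 4q_S - 2(q_M) = 0.
So q_M = (131 - 2q_S)/4 and q_S = (89 - 2q_M)/4.
Substituting one into the other gives q_M = 173/6 and q_S = 47/6.
Total output Q = 110/3, so price P = 139 - 2·(110/3) = 197/3.

65.67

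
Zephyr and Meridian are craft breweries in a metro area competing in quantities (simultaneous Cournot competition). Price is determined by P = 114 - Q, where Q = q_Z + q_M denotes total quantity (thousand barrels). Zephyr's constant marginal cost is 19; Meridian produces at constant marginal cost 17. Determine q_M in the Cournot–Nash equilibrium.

Zephyr's profit: π_Z = (114 - Q)q_Z - (19q_Z). Setting ∂π_Z/∂q_Z = 0: 95 - 2q_Z - (q_M) = 0.
Meridian's first-order condition: 97 - 2q_M - (q_Z) = 0.
Best responses: q_Z = (95 - q_M)/2, q_M = (97 - q_Z)/2.
Substituting one into the other gives q_Z = 31 and q_M = 33.

33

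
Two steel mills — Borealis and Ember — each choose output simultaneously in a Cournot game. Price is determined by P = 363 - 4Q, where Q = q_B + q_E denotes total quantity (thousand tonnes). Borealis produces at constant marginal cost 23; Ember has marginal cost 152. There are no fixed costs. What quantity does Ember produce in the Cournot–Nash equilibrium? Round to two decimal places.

6.83

Borealis's profit: π_B = (363 - 4Q)q_B - (23q_B). Setting ∂π_B/∂q_B = 0: 340 - 8q_B - 4(q_E) = 0.
Ember's profit: π_E = (363 - 4Q)q_E - (152q_E). Setting ∂π_E/∂q_E = 0: 211 - 8q_E - 4(q_B) = 0.
Rearranging gives the reaction functions q_B = (340 - 4q_E)/8 and q_E = (211 - 4q_B)/8.
Solving the pair: q_B = 469/12, q_E = 41/6.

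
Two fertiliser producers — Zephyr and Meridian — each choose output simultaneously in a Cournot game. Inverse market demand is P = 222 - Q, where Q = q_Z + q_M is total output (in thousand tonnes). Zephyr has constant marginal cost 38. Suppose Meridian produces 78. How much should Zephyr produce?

53

With the rival's output fixed at 78, Zephyr's profit is π_Z = (222 - 78 - q_Z)q_Z - (38q_Z) = (144 - q_Z)q_Z - (38q_Z).
∂π_Z/∂q_Z = 106 - 2q_Z = 0, so q_Z = 53.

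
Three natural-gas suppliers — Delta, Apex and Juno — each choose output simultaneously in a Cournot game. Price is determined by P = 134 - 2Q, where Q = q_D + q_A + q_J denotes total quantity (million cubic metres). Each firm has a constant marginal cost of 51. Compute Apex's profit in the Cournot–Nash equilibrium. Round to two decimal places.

215.28

A representative firm's profit is π_i = q_i(134 - 2Q) - 51q_i.
Setting ∂π_i/∂q_i = 0 with rivals' quantities fixed: 83 - 4q_i - 2·Σ_{j≠i} q_j = 0.
With identical firms every q_j equals q_i, so Σ_{j≠i} q_j = 2q_i and 83 = 8q_i, giving q_i = 83/8.
Price P = 134 - 2·(249/8) = 287/4.
Apex's profit: (287/4 - 51)·(83/8) = 215.2813.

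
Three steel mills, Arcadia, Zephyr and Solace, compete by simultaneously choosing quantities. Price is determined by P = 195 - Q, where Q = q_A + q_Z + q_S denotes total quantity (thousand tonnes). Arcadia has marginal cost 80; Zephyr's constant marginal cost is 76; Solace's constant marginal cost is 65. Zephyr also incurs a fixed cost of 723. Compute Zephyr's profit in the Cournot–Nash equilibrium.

Arcadia's profit: π_A = (195 - Q)q_A - (80q_A). Setting ∂π_A/∂q_A = 0: 115 - 2q_A - (q_Z + q_S) = 0.
Zephyr's first-order condition: 119 - 2q_Z - (q_A + q_S) = 0.
Solace's profit: π_S = (195 - Q)q_S - (65q_S). Setting ∂π_S/∂q_S = 0: 130 - 2q_S - (q_A + q_Z) = 0.
Adding the 3 first-order conditions: 364 − 4Q = 0, so Q = 91.
Back-substituting: q_A = (115 − 91) = 24, q_Z = (119 − 91) = 28, q_S = (130 − 91) = 39.
Price P = 195 - 91 = 104.
Zephyr's profit: (104 - 76)·28 - 723 = 61.

61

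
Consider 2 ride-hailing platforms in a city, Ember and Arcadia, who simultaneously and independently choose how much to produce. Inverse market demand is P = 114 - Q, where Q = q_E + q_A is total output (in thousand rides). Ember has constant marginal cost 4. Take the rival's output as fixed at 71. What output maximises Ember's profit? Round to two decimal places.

With the rival's output fixed at 71, Ember's profit is π_E = (114 - 71 - q_E)q_E - (4q_E) = (43 - q_E)q_E - (4q_E).
∂π_E/∂q_E = 39 - 2q_E = 0, so q_E = 39/2.

19.50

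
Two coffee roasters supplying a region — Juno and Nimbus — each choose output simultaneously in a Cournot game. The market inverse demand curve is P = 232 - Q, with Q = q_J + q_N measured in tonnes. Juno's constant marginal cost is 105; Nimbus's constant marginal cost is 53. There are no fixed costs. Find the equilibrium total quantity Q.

Juno's profit: π_J = (232 - Q)q_J - (105q_J). Setting ∂π_J/∂q_J = 0: 127 - 2q_J - (q_N) = 0.
Nimbus's first-order condition: 179 - 2q_N - (q_J) = 0.
Best responses: q_J = (127 - q_N)/2, q_N = (179 - q_J)/2.
Solving the pair: q_J = 25, q_N = 77.
Total output Q = 25 + 77 = 102.

102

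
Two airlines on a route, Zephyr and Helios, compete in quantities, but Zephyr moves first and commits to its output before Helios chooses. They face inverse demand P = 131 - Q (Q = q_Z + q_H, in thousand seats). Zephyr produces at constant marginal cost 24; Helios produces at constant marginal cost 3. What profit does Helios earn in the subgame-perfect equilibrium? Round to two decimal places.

The follower Helios best-responds to any q_Z: π_H = (131 - Q)q_H - 3q_H.
Setting the follower's marginal profit to zero, 128 - q_Z - 2q_H = 0, i.e. q_H = (128 - q_Z)/2.
Zephyr substitutes q_H(q_Z) into its own profit: π_Z = q_Z(131 - q_Z - (128 - q_Z)/2) - 24q_Z = (67 - (1/2)q_Z)q_Z - 24q_Z.
The leader's first-order condition 43 - q_Z = 0 yields q_Z = 43.
Then q_H = (128 - 43)/2 = 85/2.
Price P = 131 - 171/2 = 91/2.
Helios's profit: (91/2 - 3)·(85/2) = 1806.2500.

1806.25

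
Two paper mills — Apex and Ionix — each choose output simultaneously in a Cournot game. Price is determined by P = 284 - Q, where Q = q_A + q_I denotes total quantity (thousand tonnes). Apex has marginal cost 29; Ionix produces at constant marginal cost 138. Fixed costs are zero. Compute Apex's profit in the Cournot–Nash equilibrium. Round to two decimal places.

Apex's profit: π_A = (284 - Q)q_A - (29q_A). Setting ∂π_A/∂q_A = 0: 255 - 2q_A - (q_I) = 0.
Ionix's first-order condition: 146 - 2q_I - (q_A) = 0.
Rearranging gives the reaction functions q_A = (255 - q_I)/2 and q_I = (146 - q_A)/2.
Substituting one into the other gives q_A = 364/3 and q_I = 37/3.
Price P = 284 - 401/3 = 451/3.
Apex's profit: (451/3 - 29)·(364/3) = 14721.7778.

14721.78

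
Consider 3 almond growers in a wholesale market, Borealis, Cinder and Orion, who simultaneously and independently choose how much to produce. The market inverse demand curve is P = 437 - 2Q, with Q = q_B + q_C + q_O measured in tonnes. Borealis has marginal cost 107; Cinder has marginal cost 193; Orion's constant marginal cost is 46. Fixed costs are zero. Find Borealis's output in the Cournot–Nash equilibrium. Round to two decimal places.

Borealis's profit: π_B = (437 - 2Q)q_B - (107q_B). Setting ∂π_B/∂q_B = 0: 330 - 4q_B - 2(q_C + q_O) = 0.
Cinder's first-order condition: 244 - 4q_C - 2(q_B + q_O) = 0.
Orion's first-order condition: 391 - 4q_O - 2(q_B + q_C) = 0.
Adding the 3 first-order conditions: 965 − 8Q = 0, so Q = 965/8.
Back-substituting: q_B = (330 − 965/4)/2 = 355/8, q_C = (244 − 965/4)/2 = 11/8, q_O = (391 − 965/4)/2 = 599/8.

44.38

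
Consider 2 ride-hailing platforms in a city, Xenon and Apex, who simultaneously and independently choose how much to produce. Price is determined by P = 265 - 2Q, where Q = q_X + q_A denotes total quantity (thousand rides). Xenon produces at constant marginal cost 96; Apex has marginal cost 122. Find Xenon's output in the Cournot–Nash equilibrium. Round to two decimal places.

Xenon's profit: π_X = (265 - 2Q)q_X - (96q_X). Setting ∂π_X/∂q_X = 0: 169 - 4q_X - 2(q_A) = 0.
Apex's profit: π_A = (265 - 2Q)q_A - (122q_A). Setting ∂π_A/∂q_A = 0: 143 - 4q_A - 2(q_X) = 0.
So q_X = (169 - 2q_A)/4 and q_A = (143 - 2q_X)/4.
Substituting one into the other gives q_X = 65/2 and q_A = 39/2.

32.50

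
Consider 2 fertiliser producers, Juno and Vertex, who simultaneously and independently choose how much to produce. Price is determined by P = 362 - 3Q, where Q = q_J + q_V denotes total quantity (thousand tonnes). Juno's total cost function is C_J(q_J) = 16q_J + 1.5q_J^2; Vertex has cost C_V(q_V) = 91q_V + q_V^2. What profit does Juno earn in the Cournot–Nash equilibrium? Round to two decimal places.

4333.36

Juno's profit: π_J = (362 - 3Q)q_J - (16q_J + (3/2)q_J²). Setting ∂π_J/∂q_J = 0: 346 - 9q_J - 3(q_V) = 0.
Vertex's first-order condition: 271 - 8q_V - 3(q_J) = 0.
So q_J = (346 - 3q_V)/9 and q_V = (271 - 3q_J)/8.
Solving the pair: q_J = 1955/63, q_V = 467/21.
Price P = 362 - 3·53.2698 = 202.1905.
Juno's profit: 202.1905·(1955/63) - 16·(1955/63) - (3/2)(1955/63)² = 4333.3617.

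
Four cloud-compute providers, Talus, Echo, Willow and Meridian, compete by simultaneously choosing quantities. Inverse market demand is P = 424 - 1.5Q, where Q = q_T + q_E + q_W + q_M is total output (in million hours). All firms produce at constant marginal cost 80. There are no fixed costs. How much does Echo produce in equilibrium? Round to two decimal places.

45.87

Each firm earns π_i = (424 - 1.5Q)q_i - 80q_i.
First-order condition (treating rivals' output as given): 344 - 3q_i - (3/2)·Σ_{j≠i} q_j = 0.
With identical firms every q_j equals q_i, so Σ_{j≠i} q_j = 3q_i and 344 = (15/2)q_i, giving q_i = 688/15.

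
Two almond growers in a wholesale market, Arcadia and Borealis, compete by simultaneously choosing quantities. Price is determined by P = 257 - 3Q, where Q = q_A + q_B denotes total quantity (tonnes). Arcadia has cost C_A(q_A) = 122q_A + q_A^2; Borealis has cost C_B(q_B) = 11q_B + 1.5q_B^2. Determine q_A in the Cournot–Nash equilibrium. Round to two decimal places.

Arcadia's profit: π_A = (257 - 3Q)q_A - (122q_A + q_A²). Setting ∂π_A/∂q_A = 0: 135 - 8q_A - 3(q_B) = 0.
Borealis's first-order condition: 246 - 9q_B - 3(q_A) = 0.
Rearranging gives the reaction functions q_A = (135 - 3q_B)/8 and q_B = (246 - 3q_A)/9.
Substituting one into the other gives q_A = 53/7 and q_B = 521/21.

7.57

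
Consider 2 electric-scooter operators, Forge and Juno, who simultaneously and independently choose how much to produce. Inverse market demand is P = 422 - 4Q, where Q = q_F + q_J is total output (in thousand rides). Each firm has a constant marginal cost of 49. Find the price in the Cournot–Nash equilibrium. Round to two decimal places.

A representative firm's profit is π_i = q_i(422 - 4Q) - 49q_i.
First-order condition (treating rivals' output as given): 373 - 8q_i - 4q_j = 0.
By symmetry each firm produces the same amount; substituting q_j = q_i yields q_i = 373/12.
Total output Q = 373/6, so price P = 422 - 4·(373/6) = 520/3.

173.33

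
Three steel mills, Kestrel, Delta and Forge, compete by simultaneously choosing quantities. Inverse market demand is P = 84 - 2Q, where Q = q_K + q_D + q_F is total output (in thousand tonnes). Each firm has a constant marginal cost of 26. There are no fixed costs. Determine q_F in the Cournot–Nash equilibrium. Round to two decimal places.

A representative firm's profit is π_i = q_i(84 - 2Q) - 26q_i.
Setting ∂π_i/∂q_i = 0 with rivals' quantities fixed: 58 - 4q_i - 2·Σ_{j≠i} q_j = 0.
By symmetry each firm produces the same amount; substituting Σ_{j≠i} q_j = 2q_i yields q_i = 58/8 = 29/4.

7.25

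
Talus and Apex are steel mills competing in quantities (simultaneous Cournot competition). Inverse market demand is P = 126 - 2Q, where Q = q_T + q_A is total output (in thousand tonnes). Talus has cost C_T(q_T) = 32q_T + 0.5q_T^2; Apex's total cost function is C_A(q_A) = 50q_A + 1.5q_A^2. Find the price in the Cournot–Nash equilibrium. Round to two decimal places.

Talus's profit: π_T = (126 - 2Q)q_T - (32q_T + (1/2)q_T²). Setting ∂π_T/∂q_T = 0: 94 - 5q_T - 2(q_A) = 0.
Apex's profit: π_A = (126 - 2Q)q_A - (50q_A + (3/2)q_A²). Setting ∂π_A/∂q_A = 0: 76 - 7q_A - 2(q_T) = 0.
Rearranging gives the reaction functions q_T = (94 - 2q_A)/5 and q_A = (76 - 2q_T)/7.
Solving the pair: q_T = 506/31, q_A = 192/31.
Total output Q = 698/31, so price P = 126 - 2·(698/31) = 80.9677.

80.97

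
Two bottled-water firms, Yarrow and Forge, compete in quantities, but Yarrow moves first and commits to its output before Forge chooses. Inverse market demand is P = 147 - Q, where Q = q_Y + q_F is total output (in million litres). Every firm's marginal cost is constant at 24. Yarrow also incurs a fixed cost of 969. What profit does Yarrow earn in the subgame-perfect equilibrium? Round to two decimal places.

Solve by backward induction. Given q_Y, the follower Forge maximises π_F = (147 - q_Y - q_F)q_F - 24q_F.
∂π_F/∂q_F = 123 - q_Y - 2q_F = 0 gives the reaction function q_F = (123 - q_Y)/2.
Yarrow substitutes q_F(q_Y) into its own profit: π_Y = q_Y(147 - q_Y - (123 - q_Y)/2) - 24q_Y = (171/2 - (1/2)q_Y)q_Y - 24q_Y.
The leader's first-order condition 123/2 - q_Y = 0 yields q_Y = 123/2.
Then q_F = (123 - 123/2)/2 = 123/4.
Price P = 147 - 369/4 = 219/4.
Yarrow's profit: (219/4 - 24)·(123/2) - 969 = 922.1250.

922.13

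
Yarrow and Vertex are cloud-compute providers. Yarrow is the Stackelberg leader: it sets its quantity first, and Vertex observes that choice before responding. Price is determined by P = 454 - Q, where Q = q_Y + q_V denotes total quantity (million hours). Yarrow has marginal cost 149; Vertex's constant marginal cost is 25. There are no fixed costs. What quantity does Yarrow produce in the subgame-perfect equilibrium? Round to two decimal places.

Solve by backward induction. Given q_Y, the follower Vertex maximises π_V = (454 - q_Y - q_V)q_V - 25q_V.
Follower FOC: 429 - q_Y - 2q_V = 0, so q_V(q_Y) = (429 - q_Y)/2.
The leader anticipates this reaction. Substituting into P = 454 - Q gives P = 479/2 - (1/2)q_Y, so π_Y = (479/2 - (1/2)q_Y)q_Y - 149q_Y.
The leader's first-order condition 181/2 - q_Y = 0 yields q_Y = 181/2.
Then q_V = (429 - 181/2)/2 = 677/4.

90.50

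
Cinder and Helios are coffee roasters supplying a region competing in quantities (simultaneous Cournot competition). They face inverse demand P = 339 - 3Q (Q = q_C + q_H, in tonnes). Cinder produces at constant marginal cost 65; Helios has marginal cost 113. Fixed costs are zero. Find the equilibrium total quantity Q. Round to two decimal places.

Cinder's profit: π_C = (339 - 3Q)q_C - (65q_C). Setting ∂π_C/∂q_C = 0: 274 - 6q_C - 3(q_H) = 0.
Helios's first-order condition: 226 - 6q_H - 3(q_C) = 0.
Rearranging gives the reaction functions q_C = (274 - 3q_H)/6 and q_H = (226 - 3q_C)/6.
Solving the pair: q_C = 322/9, q_H = 178/9.
Total output Q = 322/9 + 178/9 = 500/9.

55.56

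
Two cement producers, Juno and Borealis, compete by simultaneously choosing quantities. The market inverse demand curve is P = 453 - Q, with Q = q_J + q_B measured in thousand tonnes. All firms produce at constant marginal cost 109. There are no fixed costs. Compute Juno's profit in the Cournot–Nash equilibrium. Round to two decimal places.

A representative firm's profit is π_i = q_i(453 - Q) - 109q_i.
Setting ∂π_i/∂q_i = 0 with rivals' quantities fixed: 344 - 2q_i - q_j = 0.
By symmetry each firm produces the same amount; substituting q_j = q_i yields q_i = 344/3.
Price P = 453 - 688/3 = 671/3.
Juno's profit: (671/3 - 109)·(344/3) = 13148.4444.

13148.44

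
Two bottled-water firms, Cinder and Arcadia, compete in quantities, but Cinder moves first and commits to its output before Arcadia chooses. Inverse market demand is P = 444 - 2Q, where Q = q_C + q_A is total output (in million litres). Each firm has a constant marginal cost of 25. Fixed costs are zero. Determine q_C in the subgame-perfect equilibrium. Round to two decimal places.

104.75

The follower Arcadia best-responds to any q_C: π_A = (444 - 2Q)q_A - 25q_A.
Follower FOC: 419 - 2q_C - 4q_A = 0, so q_A(q_C) = (419 - 2q_C)/4.
Cinder substitutes q_A(q_C) into its own profit: π_C = q_C(444 - 2q_C - (419 - 2q_C)/2) - 25q_C = (469/2 - q_C)q_C - 25q_C.
The leader's first-order condition 419/2 - 2q_C = 0 yields q_C = 419/4.
Then q_A = (419 - 2·(419/4))/4 = 419/8.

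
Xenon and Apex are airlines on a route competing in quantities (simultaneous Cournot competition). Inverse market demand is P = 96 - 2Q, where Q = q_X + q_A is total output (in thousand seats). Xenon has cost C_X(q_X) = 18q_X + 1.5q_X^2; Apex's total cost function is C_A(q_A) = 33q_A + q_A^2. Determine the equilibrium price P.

63

Xenon's profit: π_X = (96 - 2Q)q_X - (18q_X + (3/2)q_X²). Setting ∂π_X/∂q_X = 0: 78 - 7q_X - 2(q_A) = 0.
Apex's profit: π_A = (96 - 2Q)q_A - (33q_A + q_A²). Setting ∂π_A/∂q_A = 0: 63 - 6q_A - 2(q_X) = 0.
Best responses: q_X = (78 - 2q_A)/7, q_A = (63 - 2q_X)/6.
Solving the pair: q_X = 9, q_A = 15/2.
Total output Q = 33/2, so price P = 96 - 2·(33/2) = 63.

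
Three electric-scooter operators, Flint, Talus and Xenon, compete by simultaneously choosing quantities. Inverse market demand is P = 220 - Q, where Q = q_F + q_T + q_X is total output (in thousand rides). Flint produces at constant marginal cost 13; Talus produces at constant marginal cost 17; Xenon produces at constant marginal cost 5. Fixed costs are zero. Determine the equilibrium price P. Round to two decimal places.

Flint's profit: π_F = (220 - Q)q_F - (13q_F). Setting ∂π_F/∂q_F = 0: 207 - 2q_F - (q_T + q_X) = 0.
Talus's profit: π_T = (220 - Q)q_T - (17q_T). Setting ∂π_T/∂q_T = 0: 203 - 2q_T - (q_F + q_X) = 0.
Xenon's profit: π_X = (220 - Q)q_X - (5q_X). Setting ∂π_X/∂q_X = 0: 215 - 2q_X - (q_F + q_T) = 0.
Adding the 3 conditions: 625 − 2Q − 2Q = 0, i.e. Q = 625/4.
Back-substituting: q_F = (207 − 625/4) = 203/4, q_T = (203 − 625/4) = 187/4, q_X = (215 − 625/4) = 235/4.
Total output Q = 625/4, so price P = 220 - 625/4 = 255/4.

63.75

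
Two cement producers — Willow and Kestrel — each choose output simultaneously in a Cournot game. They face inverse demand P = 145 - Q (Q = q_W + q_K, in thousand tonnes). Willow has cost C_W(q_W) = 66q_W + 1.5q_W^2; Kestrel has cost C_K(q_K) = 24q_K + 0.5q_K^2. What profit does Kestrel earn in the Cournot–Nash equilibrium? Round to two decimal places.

Willow's profit: π_W = (145 - Q)q_W - (66q_W + (3/2)q_W²). Setting ∂π_W/∂q_W = 0: 79 - 5q_W - (q_K) = 0.
Kestrel's profit: π_K = (145 - Q)q_K - (24q_K + (1/2)q_K²). Setting ∂π_K/∂q_K = 0: 121 - 3q_K - (q_W) = 0.
Rearranging gives the reaction functions q_W = (79 - q_K)/5 and q_K = (121 - q_W)/3.
Substituting one into the other gives q_W = 58/7 and q_K = 263/7.
Price P = 145 - 321/7 = 694/7.
Kestrel's profit: (694/7)·(263/7) - 24·(263/7) - (1/2)(263/7)² = 2117.4184.

2117.42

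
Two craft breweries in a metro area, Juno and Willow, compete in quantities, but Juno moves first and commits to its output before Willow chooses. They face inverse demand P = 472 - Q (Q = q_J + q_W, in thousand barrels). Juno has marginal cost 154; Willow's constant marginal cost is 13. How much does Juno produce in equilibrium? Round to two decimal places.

88.50

Solve by backward induction. Given q_J, the follower Willow maximises π_W = (472 - q_J - q_W)q_W - 13q_W.
∂π_W/∂q_W = 459 - q_J - 2q_W = 0 gives the reaction function q_W = (459 - q_J)/2.
Juno substitutes q_W(q_J) into its own profit: π_J = q_J(472 - q_J - (459 - q_J)/2) - 154q_J = (485/2 - (1/2)q_J)q_J - 154q_J.
Leader FOC: 177/2 - q_J = 0, so q_J = 177/2.
Then q_W = (459 - 177/2)/2 = 741/4.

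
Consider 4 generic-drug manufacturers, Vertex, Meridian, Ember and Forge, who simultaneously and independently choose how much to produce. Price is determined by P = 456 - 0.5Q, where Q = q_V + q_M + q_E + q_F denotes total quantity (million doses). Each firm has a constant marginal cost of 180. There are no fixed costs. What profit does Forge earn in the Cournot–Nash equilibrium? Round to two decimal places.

A representative firm's profit is π_i = q_i(456 - 0.5Q) - 180q_i.
First-order condition (treating rivals' output as given): 276 - q_i - (1/2)·Σ_{j≠i} q_j = 0.
By symmetry each firm produces the same amount; substituting Σ_{j≠i} q_j = 3q_i yields q_i = 276/(5/2) = 552/5.
Price P = 456 - (1/2)·441.6000 = 1176/5.
Forge's profit: (1176/5 - 180)·(552/5) = 6094.0800.

6094.08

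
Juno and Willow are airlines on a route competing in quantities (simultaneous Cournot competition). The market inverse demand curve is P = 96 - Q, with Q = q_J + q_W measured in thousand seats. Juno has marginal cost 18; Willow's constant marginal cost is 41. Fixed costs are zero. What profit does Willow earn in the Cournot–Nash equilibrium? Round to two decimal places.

Juno's profit: π_J = (96 - Q)q_J - (18q_J). Setting ∂π_J/∂q_J = 0: 78 - 2q_J - (q_W) = 0.
Willow's first-order condition: 55 - 2q_W - (q_J) = 0.
Best responses: q_J = (78 - q_W)/2, q_W = (55 - q_J)/2.
Substituting one into the other gives q_J = 101/3 and q_W = 32/3.
Price P = 96 - 133/3 = 155/3.
Willow's profit: (155/3 - 41)·(32/3) = 1024/9.

113.78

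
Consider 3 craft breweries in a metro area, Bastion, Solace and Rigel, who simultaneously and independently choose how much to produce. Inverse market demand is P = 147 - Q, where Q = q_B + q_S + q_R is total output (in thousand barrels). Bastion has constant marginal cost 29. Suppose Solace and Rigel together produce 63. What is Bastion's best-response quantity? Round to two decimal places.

With rivals' combined output fixed at 63, Bastion's profit is π_B = (147 - 63 - q_B)q_B - (29q_B) = (84 - q_B)q_B - (29q_B).
∂π_B/∂q_B = 55 - 2q_B = 0, so q_B = 55/2.

27.50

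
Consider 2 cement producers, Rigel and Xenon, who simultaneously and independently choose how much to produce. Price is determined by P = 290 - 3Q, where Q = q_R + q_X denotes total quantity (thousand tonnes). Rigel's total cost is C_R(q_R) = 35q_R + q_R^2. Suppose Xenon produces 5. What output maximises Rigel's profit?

With the rival's output fixed at 5, Rigel's profit is π_R = (290 - 3·5 - 3q_R)q_R - (35q_R + q_R²) = (275 - 3q_R)q_R - (35q_R + q_R²).
∂π_R/∂q_R = 240 - 8q_R = 0, so q_R = 30.

30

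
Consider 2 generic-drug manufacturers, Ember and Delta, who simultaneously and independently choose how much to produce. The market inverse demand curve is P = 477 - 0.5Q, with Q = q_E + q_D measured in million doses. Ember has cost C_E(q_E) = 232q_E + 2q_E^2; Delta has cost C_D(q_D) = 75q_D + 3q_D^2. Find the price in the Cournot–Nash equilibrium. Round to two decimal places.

Ember's profit: π_E = (477 - 0.5Q)q_E - (232q_E + 2q_E²). Setting ∂π_E/∂q_E = 0: 245 - 5q_E - (1/2)(q_D) = 0.
Delta's profit: π_D = (477 - 0.5Q)q_D - (75q_D + 3q_D²). Setting ∂π_D/∂q_D = 0: 402 - 7q_D - (1/2)(q_E) = 0.
Best responses: q_E = (245 - (1/2)q_D)/5, q_D = (402 - (1/2)q_E)/7.
Substituting one into the other gives q_E = 43.5683 and q_D = 54.3165.
Total output Q = 97.8849, so price P = 477 - (1/2)·97.8849 = 428.0576.

428.06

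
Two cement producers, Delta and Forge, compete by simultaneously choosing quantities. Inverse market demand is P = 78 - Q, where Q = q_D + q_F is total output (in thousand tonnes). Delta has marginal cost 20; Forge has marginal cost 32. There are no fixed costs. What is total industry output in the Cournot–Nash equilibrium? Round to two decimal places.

34.67

Delta's profit: π_D = (78 - Q)q_D - (20q_D). Setting ∂π_D/∂q_D = 0: 58 - 2q_D - (q_F) = 0.
Forge's profit: π_F = (78 - Q)q_F - (32q_F). Setting ∂π_F/∂q_F = 0: 46 - 2q_F - (q_D) = 0.
Best responses: q_D = (58 - q_F)/2, q_F = (46 - q_D)/2.
Substituting one into the other gives q_D = 70/3 and q_F = 34/3.
Total output Q = 70/3 + 34/3 = 104/3.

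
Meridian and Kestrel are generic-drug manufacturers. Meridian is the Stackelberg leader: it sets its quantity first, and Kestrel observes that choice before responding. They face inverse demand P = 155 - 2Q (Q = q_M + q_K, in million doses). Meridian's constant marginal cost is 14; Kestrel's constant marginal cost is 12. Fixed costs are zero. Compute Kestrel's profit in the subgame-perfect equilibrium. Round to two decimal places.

675.28

The follower Kestrel best-responds to any q_M: π_K = (155 - 2Q)q_K - 12q_K.
Follower FOC: 143 - 2q_M - 4q_K = 0, so q_K(q_M) = (143 - 2q_M)/4.
Meridian substitutes q_K(q_M) into its own profit: π_M = q_M(155 - 2q_M - (143 - 2q_M)/2) - 14q_M = (167/2 - q_M)q_M - 14q_M.
Maximising: ∂π_M/∂q_M = 139/2 - 2q_M = 0, giving q_M = 139/4.
Then q_K = (143 - 2·(139/4))/4 = 147/8.
Price P = 155 - 2·(425/8) = 195/4.
Kestrel's profit: (195/4 - 12)·(147/8) = 675.2813.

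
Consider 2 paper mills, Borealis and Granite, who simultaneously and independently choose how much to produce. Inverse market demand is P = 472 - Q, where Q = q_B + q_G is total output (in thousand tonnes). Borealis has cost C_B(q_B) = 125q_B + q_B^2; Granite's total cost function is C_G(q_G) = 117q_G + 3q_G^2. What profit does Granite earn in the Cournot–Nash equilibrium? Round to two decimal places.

Borealis's profit: π_B = (472 - Q)q_B - (125q_B + q_B²). Setting ∂π_B/∂q_B = 0: 347 - 4q_B - (q_G) = 0.
Granite's first-order condition: 355 - 8q_G - (q_B) = 0.
Rearranging gives the reaction functions q_B = (347 - q_G)/4 and q_G = (355 - q_B)/8.
Substituting one into the other gives q_B = 78.0968 and q_G = 1073/31.
Price P = 472 - 112.7097 = 359.2903.
Granite's profit: 359.2903·(1073/31) - 117·(1073/31) - 3(1073/31)² = 4792.2123.

4792.21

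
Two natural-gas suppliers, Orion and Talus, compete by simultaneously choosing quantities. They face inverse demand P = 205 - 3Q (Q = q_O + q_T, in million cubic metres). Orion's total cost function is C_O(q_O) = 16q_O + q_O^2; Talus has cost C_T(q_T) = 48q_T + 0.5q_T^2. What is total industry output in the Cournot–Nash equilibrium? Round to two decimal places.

32.79

Orion's profit: π_O = (205 - 3Q)q_O - (16q_O + q_O²). Setting ∂π_O/∂q_O = 0: 189 - 8q_O - 3(q_T) = 0.
Talus's profit: π_T = (205 - 3Q)q_T - (48q_T + (1/2)q_T²). Setting ∂π_T/∂q_T = 0: 157 - 7q_T - 3(q_O) = 0.
So q_O = (189 - 3q_T)/8 and q_T = (157 - 3q_O)/7.
Solving the pair: q_O = 852/47, q_T = 689/47.
Total output Q = 852/47 + 689/47 = 1541/47.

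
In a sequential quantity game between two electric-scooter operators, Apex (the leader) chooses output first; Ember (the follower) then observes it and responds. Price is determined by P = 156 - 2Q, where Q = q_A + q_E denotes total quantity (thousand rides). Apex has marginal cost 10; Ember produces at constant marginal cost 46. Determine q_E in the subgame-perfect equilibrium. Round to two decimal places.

4.75

Solve by backward induction. Given q_A, the follower Ember maximises π_E = (156 - 2q_A - 2q_E)q_E - 46q_E.
Follower FOC: 110 - 2q_A - 4q_E = 0, so q_E(q_A) = (110 - 2q_A)/4.
Apex substitutes q_E(q_A) into its own profit: π_A = q_A(156 - 2q_A - (110 - 2q_A)/2) - 10q_A = (101 - q_A)q_A - 10q_A.
The leader's first-order condition 91 - 2q_A = 0 yields q_A = 91/2.
Then q_E = (110 - 2·(91/2))/4 = 19/4.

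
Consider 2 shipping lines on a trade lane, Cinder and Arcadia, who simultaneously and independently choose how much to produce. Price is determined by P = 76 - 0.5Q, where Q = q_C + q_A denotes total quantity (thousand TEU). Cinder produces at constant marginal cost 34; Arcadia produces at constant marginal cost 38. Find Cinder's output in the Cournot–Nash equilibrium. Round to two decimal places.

Cinder's profit: π_C = (76 - 0.5Q)q_C - (34q_C). Setting ∂π_C/∂q_C = 0: 42 - q_C - (1/2)(q_A) = 0.
Arcadia's profit: π_A = (76 - 0.5Q)q_A - (38q_A). Setting ∂π_A/∂q_A = 0: 38 - q_A - (1/2)(q_C) = 0.
Rearranging gives the reaction functions q_C = (42 - (1/2)q_A) and q_A = (38 - (1/2)q_C).
Solving the pair: q_C = 92/3, q_A = 68/3.

30.67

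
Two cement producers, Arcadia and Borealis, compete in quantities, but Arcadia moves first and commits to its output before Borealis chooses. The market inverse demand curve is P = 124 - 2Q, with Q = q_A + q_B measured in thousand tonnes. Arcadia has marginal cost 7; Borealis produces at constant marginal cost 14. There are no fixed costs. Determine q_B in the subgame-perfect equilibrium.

Solve by backward induction. Given q_A, the follower Borealis maximises π_B = (124 - 2q_A - 2q_B)q_B - 14q_B.
∂π_B/∂q_B = 110 - 2q_A - 4q_B = 0 gives the reaction function q_B = (110 - 2q_A)/4.
The leader anticipates this reaction. Substituting into P = 124 - 2Q gives P = 69 - q_A, so π_A = (69 - q_A)q_A - 7q_A.
The leader's first-order condition 62 - 2q_A = 0 yields q_A = 31.
Then q_B = (110 - 2·31)/4 = 12.

12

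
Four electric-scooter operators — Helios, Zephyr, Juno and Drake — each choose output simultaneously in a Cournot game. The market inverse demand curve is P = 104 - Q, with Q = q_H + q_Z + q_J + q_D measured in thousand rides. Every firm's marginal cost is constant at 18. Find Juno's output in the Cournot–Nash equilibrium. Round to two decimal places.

17.20

Each firm earns π_i = (104 - Q)q_i - 18q_i.
First-order condition (treating rivals' output as given): 86 - 2q_i - Σ_{j≠i} q_j = 0.
With identical firms every q_j equals q_i, so Σ_{j≠i} q_j = 3q_i and 86 = 5q_i, giving q_i = 86/5.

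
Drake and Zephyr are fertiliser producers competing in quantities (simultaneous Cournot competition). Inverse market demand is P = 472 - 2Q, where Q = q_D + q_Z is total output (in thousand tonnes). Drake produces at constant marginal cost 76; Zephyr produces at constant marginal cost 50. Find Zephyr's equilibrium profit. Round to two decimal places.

Drake's profit: π_D = (472 - 2Q)q_D - (76q_D). Setting ∂π_D/∂q_D = 0: 396 - 4q_D - 2(q_Z) = 0.
Zephyr's first-order condition: 422 - 4q_Z - 2(q_D) = 0.
So q_D = (396 - 2q_Z)/4 and q_Z = (422 - 2q_D)/4.
Substituting one into the other gives q_D = 185/3 and q_Z = 224/3.
Price P = 472 - 2·(409/3) = 598/3.
Zephyr's profit: (598/3 - 50)·(224/3) = 11150.2222.

11150.22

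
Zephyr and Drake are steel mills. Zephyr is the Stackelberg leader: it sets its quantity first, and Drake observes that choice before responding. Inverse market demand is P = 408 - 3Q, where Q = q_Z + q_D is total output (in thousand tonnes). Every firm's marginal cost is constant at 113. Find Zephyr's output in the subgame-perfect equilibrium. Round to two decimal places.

49.17

The follower Drake best-responds to any q_Z: π_D = (408 - 3Q)q_D - 113q_D.
Follower FOC: 295 - 3q_Z - 6q_D = 0, so q_D(q_Z) = (295 - 3q_Z)/6.
The leader anticipates this reaction. Substituting into P = 408 - 3Q gives P = 521/2 - (3/2)q_Z, so π_Z = (521/2 - (3/2)q_Z)q_Z - 113q_Z.
The leader's first-order condition 295/2 - 3q_Z = 0 yields q_Z = 295/6.
Then q_D = (295 - 3·(295/6))/6 = 295/12.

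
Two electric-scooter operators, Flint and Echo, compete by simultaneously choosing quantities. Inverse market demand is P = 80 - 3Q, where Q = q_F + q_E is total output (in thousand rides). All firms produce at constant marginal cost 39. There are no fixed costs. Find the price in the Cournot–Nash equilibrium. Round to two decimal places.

Each firm earns π_i = (80 - 3Q)q_i - 39q_i.
First-order condition (treating rivals' output as given): 41 - 6q_i - 3q_j = 0.
By symmetry each firm produces the same amount; substituting q_j = q_i yields q_i = 41/9.
Total output Q = 82/9, so price P = 80 - 3·(82/9) = 158/3.

52.67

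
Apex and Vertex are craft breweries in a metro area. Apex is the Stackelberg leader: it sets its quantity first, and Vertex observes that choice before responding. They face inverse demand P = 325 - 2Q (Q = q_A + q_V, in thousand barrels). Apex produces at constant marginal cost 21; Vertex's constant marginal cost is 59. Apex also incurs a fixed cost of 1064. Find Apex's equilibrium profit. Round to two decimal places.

The follower Vertex best-responds to any q_A: π_V = (325 - 2Q)q_V - 59q_V.
∂π_V/∂q_V = 266 - 2q_A - 4q_V = 0 gives the reaction function q_V = (266 - 2q_A)/4.
The leader anticipates this reaction. Substituting into P = 325 - 2Q gives P = 192 - q_A, so π_A = (192 - q_A)q_A - 21q_A.
Leader FOC: 171 - 2q_A = 0, so q_A = 171/2.
Then q_V = (266 - 2·(171/2))/4 = 95/4.
Price P = 325 - 2·(437/4) = 213/2.
Apex's profit: (213/2 - 21)·(171/2) - 1064 = 6246.2500.

6246.25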